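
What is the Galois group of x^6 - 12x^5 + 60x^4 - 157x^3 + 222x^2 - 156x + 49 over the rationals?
6T5: C_3 x S_3

The polynomial f is an irreducible sextic over Q, so G = Gal(f/Q) is one of the 16 transitive subgroups 6T1, ..., 6T16 of S_6. The discriminant of f is -1162261467, which is not a perfect square, so G is not contained in A_6. The transitive groups of degree 6 not contained in A_6 are: C_6 (6T1, order 6), S_3 (6T2, order 6), D_6 (6T3, order 12), C_3 x S_3 (6T5, order 18), A_4 x C_2 (6T6, order 24), S_4 (6T8, order 24), S_3 x S_3 (6T9, order 36), S_4 x C_2 (6T11, order 48), (S_3 x S_3) : C_2 (6T13, order 72), PGL(2,5) (6T14, order 120), S_6 (6T16, order 720). By Dedekind's theorem, for a prime p not dividing disc(f) the degrees of the irreducible factors of f mod p form the cycle type of an element of G. Factoring f modulo the 33 such primes p <= 139 (skipping 3, which divides the discriminant), each new pattern first appears at: mod 2: f = (x^6 + x^3 + 1), pattern 6; mod 7: f = (x)(x + 2)(x + 6)(x^3 + x^2 + 5x + 1), pattern 3+1+1+1; mod 17: f = (x^2 + 11)(x^2 + 7x + 14)(x^2 + 15x + 15), pattern 2+2+2; mod 19: f = (x^3 + 13x^2 + 12x + 9)(x^3 + 13x^2 + 12x + 16), pattern 3+3; mod 73: f = (x + 1)(x + 10)(x + 21)(x + 22)(x + 36)(x + 44), pattern 1+1+1+1+1+1. No other pattern occurs in this range, so the set of observed cycle types is {6, 3+1+1+1, 2+2+2, 3+3, 1+1+1+1+1+1}. The candidates containing elements of all these cycle types are C_3 x S_3 (6T5) of order 18, S_3 x S_3 (6T9) of order 36, (S_3 x S_3) : C_2 (6T13) of order 72, S_6 (6T16) of order 720; the others are excluded. The observed types are precisely the cycle types that occur in C_3 x S_3 (6T5). Each of the other remaining candidates has further cycle types, and by the Chebotarev density theorem the matching factorization patterns would occur for a proportion of primes equal to their share of the group: S_3 x S_3 (6T9) additionally contains elements of type 2+2+1+1 (9 of its 36 elements, about 25% of primes); (S_3 x S_3) : C_2 (6T13) additionally contains elements of type 4+2, 3+2+1, 2+2+1+1, 2+1+1+1+1 (45 of its 72 elements, about 62% of primes); S_6 (6T16) additionally contains elements of type 5+1, 4+2, 4+1+1, 3+2+1, 2+2+1+1, 2+1+1+1+1 (504 of its 720 elements, about 70% of primes). None of the 33 primes tested shows any such pattern (for each of these groups the chance of that is below 10^-4), which rules them out. Hence G = C_3 x S_3 (6T5), of order 18.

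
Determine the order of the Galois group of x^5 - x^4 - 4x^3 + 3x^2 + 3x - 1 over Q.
5

The degree of the splitting field over Q equals the order of the Galois group, so first determine the group. The polynomial f is an irreducible quintic over Q, so G = Gal(f/Q) is a transitive subgroup of S_5: one of C_5 (5T1, order 5), D_5 (5T2, order 10), F_20 (5T3, order 20), A_5 (5T4, order 60) or S_5 (5T5, order 120). The discriminant of f is 14641 = 121^2, a perfect square, so G is contained in A_5. The transitive groups of degree 5 contained in A_5 are: C_5 (5T1, order 5), D_5 (5T2, order 10), A_5 (5T4, order 60). By Dedekind's theorem, for a prime p not dividing disc(f) the degrees of the irreducible factors of f mod p form the cycle type of an element of G. Factoring f modulo the 14 such primes p <= 47 (skipping 11, which divides the discriminant), each new pattern first appears at: mod 2: f = (x^5 + x^4 + x^2 + x + 1), pattern 5; mod 23: f = (x + 4)(x + 6)(x + 10)(x + 11)(x + 14), pattern 1+1+1+1+1. No other pattern occurs in this range, so the set of observed cycle types is {5, 1+1+1+1+1}. The candidates containing elements of all these cycle types are C_5 (5T1) of order 5, D_5 (5T2) of order 10, A_5 (5T4) of order 60; the others are excluded. The observed types are precisely the cycle types that occur in C_5 (5T1). Each of the other remaining candidates has further cycle types, and by the Chebotarev density theorem the matching factorization patterns would occur for a proportion of primes equal to their share of the group: D_5 (5T2) additionally contains elements of type 2+2+1 (5 of its 10 elements, about 50% of primes); A_5 (5T4) additionally contains elements of type 3+1+1, 2+2+1 (35 of its 60 elements, about 58% of primes). None of the 14 primes tested shows any such pattern (for each of these groups the chance of that is below 10^-4), which rules them out. Hence G = C_5 (5T1), of order 5. The Galois group C_5 (5T1) has order 5, so the splitting field has degree 5 over Q.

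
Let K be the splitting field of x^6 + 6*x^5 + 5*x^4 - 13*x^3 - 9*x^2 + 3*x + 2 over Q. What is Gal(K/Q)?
The polynomial f is an irreducible sextic over Q, so G = Gal(f/Q) is one of the 16 transitive subgroups 6T1, ..., 6T16 of S_6. The discriminant of f is 30991489 = 5567^2, a perfect square, so G is contained in A_6. The transitive groups of degree 6 contained in A_6 are: A_4 (6T4, order 12), S_4 (6T7, order 24), (C_3 x C_3) : C_4 (6T10, order 36), PSL(2,5) (6T12, order 60), A_6 (6T15, order 360). By Dedekind's theorem, for a prime p not dividing disc(f) the degrees of the irreducible factors of f mod p form the cycle type of an element of G. Factoring f modulo the 21 such primes p <= 79 (skipping 19, which divides the discriminant), each new pattern first appears at: mod 2: f = (x)(x^5 + x^3 + x^2 + x + 1), pattern 5+1; mod 7: f = (x^3 + x^2 + 3x + 1)(x^3 + 5x^2 + 4x + 2), pattern 3+3; mod 61: f = (x + 3)(x + 25)(x^2 + 48x + 25)(x^2 + 52x + 38), pattern 2+2+1+1. No other pattern occurs in this range, so the set of observed cycle types is {5+1, 3+3, 2+2+1+1}. The candidates containing elements of all these cycle types are PSL(2,5) (6T12) of order 60, A_6 (6T15) of order 360; the others are excluded. The observed types are precisely the cycle types that occur in PSL(2,5) (6T12) (apart from the identity). Each of the other remaining candidates has further cycle types, and by the Chebotarev density theorem the matching factorization patterns would occur for a proportion of primes equal to their share of the group: A_6 (6T15) additionally contains elements of type 4+2, 3+1+1+1 (130 of its 360 elements, about 36% of primes). None of the 21 primes tested shows any such pattern (for each of these groups the chance of that is below 10^-4), which rules them out. Hence G = PSL(2,5) (6T12), of order 60.

PSL(2,5) (also written A5(6))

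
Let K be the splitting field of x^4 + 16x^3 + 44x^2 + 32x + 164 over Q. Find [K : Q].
The degree of the splitting field over Q equals the order of the Galois group, so first determine the group. The polynomial is an irreducible quartic over Q and its discriminant is -11781799936, which is not a perfect square, so the Galois group is not contained in A_4. The resolvent cubic y^3 - 44*y^2 - 144*y - 14144 has exactly one rational root, so the Galois group is C_4 or D_4. The quartic remains irreducible over Q(sqrt(disc)), so the group is D_4. The Galois group D_4 (4T3) has order 8, so the splitting field has degree 8 over Q.

8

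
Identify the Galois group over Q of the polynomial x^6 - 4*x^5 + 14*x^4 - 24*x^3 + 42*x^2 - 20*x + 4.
(S_3 x S_3) : C_2 (also written G72)

The polynomial f is an irreducible sextic over Q, so G = Gal(f/Q) is one of the 16 transitive subgroups 6T1, ..., 6T16 of S_6. The discriminant of f is -54718156800, which is not a perfect square, so G is not contained in A_6. The transitive groups of degree 6 not contained in A_6 are: C_6 (6T1, order 6), S_3 (6T2, order 6), D_6 (6T3, order 12), C_3 x S_3 (6T5, order 18), A_4 x C_2 (6T6, order 24), S_4 (6T8, order 24), S_3 x S_3 (6T9, order 36), S_4 x C_2 (6T11, order 48), (S_3 x S_3) : C_2 (6T13, order 72), PGL(2,5) (6T14, order 120), S_6 (6T16, order 720). By Dedekind's theorem, for a prime p not dividing disc(f) the degrees of the irreducible factors of f mod p form the cycle type of an element of G. Factoring f modulo the 27 such primes p <= 113 (skipping 2, 3, 5, which divide the discriminant), each new pattern first appears at: mod 7: f = (x^2 + 4x + 6)(x^4 + 6x^3 + 5x^2 + 4x + 3), pattern 4+2; mod 13: f = (x + 12)(x^2 + 12x + 2)(x^3 + 11x^2 + 7x + 11), pattern 3+2+1; mod 17: f = (x^3 + 15x^2 + 15)(x^3 + 15x^2 + 10x + 15), pattern 3+3; mod 19: f = (x^2 + 5)(x^2 + 7x + 2)(x^2 + 8x + 8), pattern 2+2+2; mod 31: f = (x^6 + 27x^5 + 14x^4 + 7x^3 + 11x^2 + 11x + 4), pattern 6; mod 37: f = (x + 12)(x + 13)(x^2 + 22x + 34)(x^2 + 23x + 6), pattern 2+2+1+1; mod 41: f = (x + 2)(x + 11)(x + 26)(x^3 + 39x^2 + 19x + 39), pattern 3+1+1+1; mod 113: f = (x + 54)(x + 60)(x + 81)(x + 110)(x^2 + 30x + 106), pattern 2+1+1+1+1. No other pattern occurs in this range, so the set of observed cycle types is {4+2, 3+2+1, 3+3, 2+2+2, 6, 2+2+1+1, 3+1+1+1, 2+1+1+1+1}. The candidates containing elements of all these cycle types are (S_3 x S_3) : C_2 (6T13) of order 72, S_6 (6T16) of order 720; the others are excluded. The observed types are precisely the cycle types that occur in (S_3 x S_3) : C_2 (6T13) (apart from the identity). Each of the other remaining candidates has further cycle types, and by the Chebotarev density theorem the matching factorization patterns would occur for a proportion of primes equal to their share of the group: S_6 (6T16) additionally contains elements of type 5+1, 4+1+1 (234 of its 720 elements, about 32% of primes). None of the 27 primes tested shows any such pattern (for each of these groups the chance of that is below 10^-4), which rules them out. Hence G = (S_3 x S_3) : C_2 (6T13), of order 72.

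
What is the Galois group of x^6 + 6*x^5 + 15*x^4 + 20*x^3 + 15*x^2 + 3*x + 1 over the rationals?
6T13: (S_3 x S_3) : C_2

The polynomial f is an irreducible sextic over Q, so G = Gal(f/Q) is one of the 16 transitive subgroups 6T1, ..., 6T16 of S_6. The discriminant of f is -9059283, which is not a perfect square, so G is not contained in A_6. The transitive groups of degree 6 not contained in A_6 are: C_6 (6T1, order 6), S_3 (6T2, order 6), D_6 (6T3, order 12), C_3 x S_3 (6T5, order 18), A_4 x C_2 (6T6, order 24), S_4 (6T8, order 24), S_3 x S_3 (6T9, order 36), S_4 x C_2 (6T11, order 48), (S_3 x S_3) : C_2 (6T13, order 72), PGL(2,5) (6T14, order 120), S_6 (6T16, order 720). By Dedekind's theorem, for a prime p not dividing disc(f) the degrees of the irreducible factors of f mod p form the cycle type of an element of G. Factoring f modulo the 28 such primes p <= 127 (skipping 3, 17, 43, which divide the discriminant), each new pattern first appears at: mod 2: f = (x^6 + x^4 + x^2 + x + 1), pattern 6; mod 7: f = (x + 2)(x^2 + 6x + 4)(x^3 + 5x^2 + x + 1), pattern 3+2+1; mod 11: f = (x^2 + 1)(x^4 + 6x^3 + 3x^2 + 3x + 1), pattern 4+2; mod 13: f = (x + 4)(x + 9)(x^2 + x + 3)(x^2 + 5x + 10), pattern 2+2+1+1; mod 61: f = (x + 41)(x + 52)(x + 58)(x + 60)(x^2 + 39x + 27), pattern 2+1+1+1+1; mod 97: f = (x + 49)(x + 86)(x + 88)(x^3 + 74x^2 + 11x + 1), pattern 3+1+1+1; mod 113: f = (x^2 + 51x + 9)(x^2 + 70x + 61)(x^2 + 111x + 7), pattern 2+2+2; mod 127: f = (x^3 + 42x^2 + 60x + 1)(x^3 + 91x^2 + 70x + 1), pattern 3+3. No other pattern occurs in this range, so the set of observed cycle types is {6, 3+2+1, 4+2, 2+2+1+1, 2+1+1+1+1, 3+1+1+1, 2+2+2, 3+3}. The candidates containing elements of all these cycle types are (S_3 x S_3) : C_2 (6T13) of order 72, S_6 (6T16) of order 720; the others are excluded. The observed types are precisely the cycle types that occur in (S_3 x S_3) : C_2 (6T13) (apart from the identity). Each of the other remaining candidates has further cycle types, and by the Chebotarev density theorem the matching factorization patterns would occur for a proportion of primes equal to their share of the group: S_6 (6T16) additionally contains elements of type 5+1, 4+1+1 (234 of its 720 elements, about 32% of primes). None of the 28 primes tested shows any such pattern (for each of these groups the chance of that is below 10^-4), which rules them out. Hence G = (S_3 x S_3) : C_2 (6T13), of order 72.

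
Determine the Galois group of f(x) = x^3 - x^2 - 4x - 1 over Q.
C_3, A_3

The polynomial is an irreducible cubic over Q and its discriminant is 169 = 13^2, a perfect square. For an irreducible cubic, a square discriminant forces the Galois group to be A_3, the cyclic group of order 3.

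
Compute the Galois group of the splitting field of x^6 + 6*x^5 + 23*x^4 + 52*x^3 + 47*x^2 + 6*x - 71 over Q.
A_4, A_4 acting on 6 points

The polynomial f is an irreducible sextic over Q, so G = Gal(f/Q) is one of the 16 transitive subgroups 6T1, ..., 6T16 of S_6. The discriminant of f is 164995463643136 = 12845056^2, a perfect square, so G is contained in A_6. The transitive groups of degree 6 contained in A_6 are: A_4 (6T4, order 12), S_4 (6T7, order 24), (C_3 x C_3) : C_4 (6T10, order 36), PSL(2,5) (6T12, order 60), A_6 (6T15, order 360). By Dedekind's theorem, for a prime p not dividing disc(f) the degrees of the irreducible factors of f mod p form the cycle type of an element of G. Factoring f modulo the 33 such primes p <= 149 (skipping 2, 7, which divide the discriminant), each new pattern first appears at: mod 3: f = (x^3 + x^2 + 2x + 1)(x^3 + 2x^2 + x + 1), pattern 3+3; mod 13: f = (x + 5)(x + 10)(x^2 + 2x + 6)(x^2 + 2x + 7), pattern 2+2+1+1. No other pattern occurs in this range, so the set of observed cycle types is {3+3, 2+2+1+1}. The candidates containing elements of all these cycle types are A_4 (6T4) of order 12, S_4 (6T7) of order 24, (C_3 x C_3) : C_4 (6T10) of order 36, PSL(2,5) (6T12) of order 60, A_6 (6T15) of order 360; the others are excluded. The observed types are precisely the cycle types that occur in A_4 (6T4) (apart from the identity). Each of the other remaining candidates has further cycle types, and by the Chebotarev density theorem the matching factorization patterns would occur for a proportion of primes equal to their share of the group: S_4 (6T7) additionally contains elements of type 4+2 (6 of its 24 elements, about 25% of primes); (C_3 x C_3) : C_4 (6T10) additionally contains elements of type 4+2, 3+1+1+1 (22 of its 36 elements, about 61% of primes); PSL(2,5) (6T12) additionally contains elements of type 5+1 (24 of its 60 elements, about 40% of primes); A_6 (6T15) additionally contains elements of type 5+1, 4+2, 3+1+1+1 (274 of its 360 elements, about 76% of primes). None of the 33 primes tested shows any such pattern (for each of these groups the chance of that is below 10^-4), which rules them out. Hence G = A_4 (6T4), of order 12.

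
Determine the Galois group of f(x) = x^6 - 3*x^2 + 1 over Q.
A_4 x C_2 (order 24)

The polynomial f is an irreducible sextic over Q, so G = Gal(f/Q) is one of the 16 transitive subgroups 6T1, ..., 6T16 of S_6. The discriminant of f is -419904, which is not a perfect square, so G is not contained in A_6. The transitive groups of degree 6 not contained in A_6 are: C_6 (6T1, order 6), S_3 (6T2, order 6), D_6 (6T3, order 12), C_3 x S_3 (6T5, order 18), A_4 x C_2 (6T6, order 24), S_4 (6T8, order 24), S_3 x S_3 (6T9, order 36), S_4 x C_2 (6T11, order 48), (S_3 x S_3) : C_2 (6T13, order 72), PGL(2,5) (6T14, order 120), S_6 (6T16, order 720). By Dedekind's theorem, for a prime p not dividing disc(f) the degrees of the irreducible factors of f mod p form the cycle type of an element of G. Factoring f modulo the 33 such primes p <= 149 (skipping 2, 3, which divide the discriminant), each new pattern first appears at: mod 5: f = (x^3 + 2x^2 + 2x + 3)(x^3 + 3x^2 + 2x + 2), pattern 3+3; mod 7: f = (x^6 + 4x^2 + 1), pattern 6; mod 17: f = (x + 8)(x + 9)(x^2 + 3)(x^2 + 10), pattern 2+2+1+1; mod 19: f = (x + 3)(x + 8)(x + 11)(x + 16)(x^2 + 16), pattern 2+1+1+1+1; mod 71: f = (x^2 + 16)(x^2 + 25)(x^2 + 30), pattern 2+2+2. No other pattern occurs in this range, so the set of observed cycle types is {3+3, 6, 2+2+1+1, 2+1+1+1+1, 2+2+2}. The candidates containing elements of all these cycle types are A_4 x C_2 (6T6) of order 24, S_4 x C_2 (6T11) of order 48, (S_3 x S_3) : C_2 (6T13) of order 72, S_6 (6T16) of order 720; the others are excluded. The observed types are precisely the cycle types that occur in A_4 x C_2 (6T6) (apart from the identity). Each of the other remaining candidates has further cycle types, and by the Chebotarev density theorem the matching factorization patterns would occur for a proportion of primes equal to their share of the group: S_4 x C_2 (6T11) additionally contains elements of type 4+2, 4+1+1 (12 of its 48 elements, about 25% of primes); (S_3 x S_3) : C_2 (6T13) additionally contains elements of type 4+2, 3+2+1, 3+1+1+1 (34 of its 72 elements, about 47% of primes); S_6 (6T16) additionally contains elements of type 5+1, 4+2, 4+1+1, 3+2+1, 3+1+1+1 (484 of its 720 elements, about 67% of primes). None of the 33 primes tested shows any such pattern (for each of these groups the chance of that is below 10^-4), which rules them out. Hence G = A_4 x C_2 (6T6), of order 24.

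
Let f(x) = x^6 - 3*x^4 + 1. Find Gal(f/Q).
6T6: A_4 x C_2

The polynomial f is an irreducible sextic over Q, so G = Gal(f/Q) is one of the 16 transitive subgroups 6T1, ..., 6T16 of S_6. The discriminant of f is -419904, which is not a perfect square, so G is not contained in A_6. The transitive groups of degree 6 not contained in A_6 are: C_6 (6T1, order 6), S_3 (6T2, order 6), D_6 (6T3, order 12), C_3 x S_3 (6T5, order 18), A_4 x C_2 (6T6, order 24), S_4 (6T8, order 24), S_3 x S_3 (6T9, order 36), S_4 x C_2 (6T11, order 48), (S_3 x S_3) : C_2 (6T13, order 72), PGL(2,5) (6T14, order 120), S_6 (6T16, order 720). By Dedekind's theorem, for a prime p not dividing disc(f) the degrees of the irreducible factors of f mod p form the cycle type of an element of G. Factoring f modulo the 33 such primes p <= 149 (skipping 2, 3, which divide the discriminant), each new pattern first appears at: mod 5: f = (x^3 + x^2 + 4x + 3)(x^3 + 4x^2 + 4x + 2), pattern 3+3; mod 7: f = (x^6 + 4x^4 + 1), pattern 6; mod 17: f = (x + 2)(x + 15)(x^2 + 6)(x^2 + 12), pattern 2+2+1+1; mod 19: f = (x + 6)(x + 7)(x + 12)(x + 13)(x^2 + 6), pattern 2+1+1+1+1; mod 71: f = (x^2 + 40)(x^2 + 45)(x^2 + 54), pattern 2+2+2. No other pattern occurs in this range, so the set of observed cycle types is {3+3, 6, 2+2+1+1, 2+1+1+1+1, 2+2+2}. The candidates containing elements of all these cycle types are A_4 x C_2 (6T6) of order 24, S_4 x C_2 (6T11) of order 48, (S_3 x S_3) : C_2 (6T13) of order 72, S_6 (6T16) of order 720; the others are excluded. The observed types are precisely the cycle types that occur in A_4 x C_2 (6T6) (apart from the identity). Each of the other remaining candidates has further cycle types, and by the Chebotarev density theorem the matching factorization patterns would occur for a proportion of primes equal to their share of the group: S_4 x C_2 (6T11) additionally contains elements of type 4+2, 4+1+1 (12 of its 48 elements, about 25% of primes); (S_3 x S_3) : C_2 (6T13) additionally contains elements of type 4+2, 3+2+1, 3+1+1+1 (34 of its 72 elements, about 47% of primes); S_6 (6T16) additionally contains elements of type 5+1, 4+2, 4+1+1, 3+2+1, 3+1+1+1 (484 of its 720 elements, about 67% of primes). None of the 33 primes tested shows any such pattern (for each of these groups the chance of that is below 10^-4), which rules them out. Hence G = A_4 x C_2 (6T6), of order 24.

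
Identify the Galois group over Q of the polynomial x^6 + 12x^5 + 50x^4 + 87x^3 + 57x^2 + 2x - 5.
The polynomial f is an irreducible sextic over Q, so G = Gal(f/Q) is one of the 16 transitive subgroups 6T1, ..., 6T16 of S_6. The discriminant of f is 30991489 = 5567^2, a perfect square, so G is contained in A_6. The transitive groups of degree 6 contained in A_6 are: A_4 (6T4, order 12), S_4 (6T7, order 24), (C_3 x C_3) : C_4 (6T10, order 36), PSL(2,5) (6T12, order 60), A_6 (6T15, order 360). By Dedekind's theorem, for a prime p not dividing disc(f) the degrees of the irreducible factors of f mod p form the cycle type of an element of G. Factoring f modulo the 21 such primes p <= 79 (skipping 19, which divides the discriminant), each new pattern first appears at: mod 2: f = (x + 1)(x^5 + x^4 + x^3 + x + 1), pattern 5+1; mod 7: f = (x^3 + x^2 + 3x + 5)(x^3 + 4x^2 + x + 6), pattern 3+3; mod 61: f = (x + 4)(x + 26)(x^2 + 50x + 13)(x^2 + 54x + 30), pattern 2+2+1+1. No other pattern occurs in this range, so the set of observed cycle types is {5+1, 3+3, 2+2+1+1}. The candidates containing elements of all these cycle types are PSL(2,5) (6T12) of order 60, A_6 (6T15) of order 360; the others are excluded. The observed types are precisely the cycle types that occur in PSL(2,5) (6T12) (apart from the identity). Each of the other remaining candidates has further cycle types, and by the Chebotarev density theorem the matching factorization patterns would occur for a proportion of primes equal to their share of the group: A_6 (6T15) additionally contains elements of type 4+2, 3+1+1+1 (130 of its 360 elements, about 36% of primes). None of the 21 primes tested shows any such pattern (for each of these groups the chance of that is below 10^-4), which rules them out. Hence G = PSL(2,5) (6T12), of order 60.

PSL(2,5) (order 60)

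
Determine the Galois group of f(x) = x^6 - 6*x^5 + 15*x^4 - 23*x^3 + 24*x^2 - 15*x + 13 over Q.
6T5: C_3 x S_3

The polynomial f is an irreducible sextic over Q, so G = Gal(f/Q) is one of the 16 transitive subgroups 6T1, ..., 6T16 of S_6. The discriminant of f is -1162261467, which is not a perfect square, so G is not contained in A_6. The transitive groups of degree 6 not contained in A_6 are: C_6 (6T1, order 6), S_3 (6T2, order 6), D_6 (6T3, order 12), C_3 x S_3 (6T5, order 18), A_4 x C_2 (6T6, order 24), S_4 (6T8, order 24), S_3 x S_3 (6T9, order 36), S_4 x C_2 (6T11, order 48), (S_3 x S_3) : C_2 (6T13, order 72), PGL(2,5) (6T14, order 120), S_6 (6T16, order 720). By Dedekind's theorem, for a prime p not dividing disc(f) the degrees of the irreducible factors of f mod p form the cycle type of an element of G. Factoring f modulo the 33 such primes p <= 139 (skipping 3, which divides the discriminant), each new pattern first appears at: mod 2: f = (x^6 + x^4 + x^3 + x + 1), pattern 6; mod 7: f = (x + 2)(x + 4)(x + 5)(x^3 + 4x^2 + 3x + 4), pattern 3+1+1+1; mod 17: f = (x^2 + 4x + 10)(x^2 + 11x + 3)(x^2 + 13x + 1), pattern 2+2+2; mod 19: f = (x^3 + 16x^2 + 3x + 1)(x^3 + 16x^2 + 3x + 13), pattern 3+3; mod 73: f = (x + 26)(x + 34)(x + 48)(x + 49)(x + 60)(x + 69), pattern 1+1+1+1+1+1. No other pattern occurs in this range, so the set of observed cycle types is {6, 3+1+1+1, 2+2+2, 3+3, 1+1+1+1+1+1}. The candidates containing elements of all these cycle types are C_3 x S_3 (6T5) of order 18, S_3 x S_3 (6T9) of order 36, (S_3 x S_3) : C_2 (6T13) of order 72, S_6 (6T16) of order 720; the others are excluded. The observed types are precisely the cycle types that occur in C_3 x S_3 (6T5). Each of the other remaining candidates has further cycle types, and by the Chebotarev density theorem the matching factorization patterns would occur for a proportion of primes equal to their share of the group: S_3 x S_3 (6T9) additionally contains elements of type 2+2+1+1 (9 of its 36 elements, about 25% of primes); (S_3 x S_3) : C_2 (6T13) additionally contains elements of type 4+2, 3+2+1, 2+2+1+1, 2+1+1+1+1 (45 of its 72 elements, about 62% of primes); S_6 (6T16) additionally contains elements of type 5+1, 4+2, 4+1+1, 3+2+1, 2+2+1+1, 2+1+1+1+1 (504 of its 720 elements, about 70% of primes). None of the 33 primes tested shows any such pattern (for each of these groups the chance of that is below 10^-4), which rules them out. Hence G = C_3 x S_3 (6T5), of order 18.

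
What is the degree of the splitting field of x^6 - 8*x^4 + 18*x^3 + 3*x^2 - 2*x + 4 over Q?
24

The degree of the splitting field over Q equals the order of the Galois group, so first determine the group. The polynomial f is an irreducible sextic over Q, so G = Gal(f/Q) is one of the 16 transitive subgroups 6T1, ..., 6T16 of S_6. The discriminant of f is 454513278976 = 674176^2, a perfect square, so G is contained in A_6. The transitive groups of degree 6 contained in A_6 are: A_4 (6T4, order 12), S_4 (6T7, order 24), (C_3 x C_3) : C_4 (6T10, order 36), PSL(2,5) (6T12, order 60), A_6 (6T15, order 360). By Dedekind's theorem, for a prime p not dividing disc(f) the degrees of the irreducible factors of f mod p form the cycle type of an element of G. Factoring f modulo the 79 such primes p <= 421 (skipping 2, 23, 229, which divide the discriminant), each new pattern first appears at: mod 3: f = (x^3 + x^2 + 2)(x^3 + 2x^2 + 2x + 2), pattern 3+3; mod 7: f = (x^2 + 6x + 6)(x^4 + x^3 + x^2 + 6x + 3), pattern 4+2; mod 29: f = (x + 12)(x + 20)(x^2 + x + 10)(x^2 + 25x + 16), pattern 2+2+1+1; mod 193: f = (x + 57)(x + 64)(x + 84)(x + 97)(x + 129)(x + 148), pattern 1+1+1+1+1+1. No other pattern occurs in this range, so the set of observed cycle types is {3+3, 4+2, 2+2+1+1, 1+1+1+1+1+1}. The candidates containing elements of all these cycle types are S_4 (6T7) of order 24, (C_3 x C_3) : C_4 (6T10) of order 36, A_6 (6T15) of order 360; the others are excluded. The observed types are precisely the cycle types that occur in S_4 (6T7). Each of the other remaining candidates has further cycle types, and by the Chebotarev density theorem the matching factorization patterns would occur for a proportion of primes equal to their share of the group: (C_3 x C_3) : C_4 (6T10) additionally contains elements of type 3+1+1+1 (4 of its 36 elements, about 11% of primes); A_6 (6T15) additionally contains elements of type 5+1, 3+1+1+1 (184 of its 360 elements, about 51% of primes). None of the 79 primes tested shows any such pattern (for each of these groups the chance of that is below 10^-4), which rules them out. Hence G = S_4 (6T7), of order 24. The Galois group S_4 (6T7) has order 24, so the splitting field has degree 24 over Q.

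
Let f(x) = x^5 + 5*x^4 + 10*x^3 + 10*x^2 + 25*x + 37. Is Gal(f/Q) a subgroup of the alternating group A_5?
Yes

The polynomial is irreducible of degree 5 over Q. Its discriminant is 1024000000 = 32000^2, a perfect square. A Galois group lies in the alternating group exactly when the discriminant is a square in Q, so the Galois group (A_5) is contained in A_5.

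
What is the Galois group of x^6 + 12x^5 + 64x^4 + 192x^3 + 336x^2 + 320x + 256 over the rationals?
The polynomial f is an irreducible sextic over Q, so G = Gal(f/Q) is one of the 16 transitive subgroups 6T1, ..., 6T16 of S_6. The discriminant of f is -1849378557919232, which is not a perfect square, so G is not contained in A_6. The transitive groups of degree 6 not contained in A_6 are: C_6 (6T1, order 6), S_3 (6T2, order 6), D_6 (6T3, order 12), C_3 x S_3 (6T5, order 18), A_4 x C_2 (6T6, order 24), S_4 (6T8, order 24), S_3 x S_3 (6T9, order 36), S_4 x C_2 (6T11, order 48), (S_3 x S_3) : C_2 (6T13, order 72), PGL(2,5) (6T14, order 120), S_6 (6T16, order 720). By Dedekind's theorem, for a prime p not dividing disc(f) the degrees of the irreducible factors of f mod p form the cycle type of an element of G. Factoring f modulo the 29 such primes p <= 127 (skipping 2, 29, which divide the discriminant), each new pattern first appears at: mod 3: f = (x^3 + x^2 + 2x + 1)(x^3 + 2x^2 + 1), pattern 3+3; mod 5: f = (x^6 + 2x^5 + 4x^4 + 2x^3 + x^2 + 1), pattern 6; mod 7: f = (x + 1)(x + 3)(x^4 + x^3 + x^2 + 3x + 6), pattern 4+1+1; mod 17: f = (x + 9)(x + 12)(x^2 + 5)(x^2 + 8x + 4), pattern 2+2+1+1; mod 23: f = (x^2 + x + 8)(x^2 + 4x + 20)(x^2 + 7x + 20), pattern 2+2+2; mod 67: f = (x^2 + 4x + 60)(x^4 + 8x^3 + 39x^2 + 25x + 40), pattern 4+2; mod 127: f = (x + 9)(x + 49)(x + 82)(x + 122)(x^2 + 4x + 107), pattern 2+1+1+1+1. No other pattern occurs in this range, so the set of observed cycle types is {3+3, 6, 4+1+1, 2+2+1+1, 2+2+2, 4+2, 2+1+1+1+1}. The candidates containing elements of all these cycle types are S_4 x C_2 (6T11) of order 48, S_6 (6T16) of order 720; the others are excluded. The observed types are precisely the cycle types that occur in S_4 x C_2 (6T11) (apart from the identity). Each of the other remaining candidates has further cycle types, and by the Chebotarev density theorem the matching factorization patterns would occur for a proportion of primes equal to their share of the group: S_6 (6T16) additionally contains elements of type 5+1, 3+2+1, 3+1+1+1 (304 of its 720 elements, about 42% of primes). None of the 29 primes tested shows any such pattern (for each of these groups the chance of that is below 10^-4), which rules them out. Hence G = S_4 x C_2 (6T11), of order 48.

S_4 x C_2 (order 48)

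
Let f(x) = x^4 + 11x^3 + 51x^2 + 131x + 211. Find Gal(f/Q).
C_4 (also written C4)

The polynomial is an irreducible quartic over Q and its discriminant is 66430125, which is not a perfect square, so the Galois group is not contained in A_4. The resolvent cubic y^3 - 51*y^2 + 597*y + 352 has exactly one rational root, so the Galois group is C_4 or D_4. The quartic becomes reducible over Q(sqrt(disc)), so the group is C_4.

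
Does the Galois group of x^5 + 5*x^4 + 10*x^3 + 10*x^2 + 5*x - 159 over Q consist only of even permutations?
No

The polynomial is irreducible of degree 5 over Q. Its discriminant is 2048000000000, which is not a perfect square. A Galois group lies in the alternating group exactly when the discriminant is a square in Q, so the Galois group (F_20) is not contained in A_5.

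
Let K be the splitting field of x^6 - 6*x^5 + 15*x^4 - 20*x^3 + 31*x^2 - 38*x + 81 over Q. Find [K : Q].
The degree of the splitting field over Q equals the order of the Galois group, so first determine the group. The polynomial f is an irreducible sextic over Q, so G = Gal(f/Q) is one of the 16 transitive subgroups 6T1, ..., 6T16 of S_6. The discriminant of f is -66039417143296, which is not a perfect square, so G is not contained in A_6. The transitive groups of degree 6 not contained in A_6 are: C_6 (6T1, order 6), S_3 (6T2, order 6), D_6 (6T3, order 12), C_3 x S_3 (6T5, order 18), A_4 x C_2 (6T6, order 24), S_4 (6T8, order 24), S_3 x S_3 (6T9, order 36), S_4 x C_2 (6T11, order 48), (S_3 x S_3) : C_2 (6T13, order 72), PGL(2,5) (6T14, order 120), S_6 (6T16, order 720). By Dedekind's theorem, for a prime p not dividing disc(f) the degrees of the irreducible factors of f mod p form the cycle type of an element of G. Factoring f modulo the 17 such primes p <= 67 (skipping 2, 31, which divide the discriminant), each new pattern first appears at: mod 3: f = (x)(x + 1)(x^4 + 2x^3 + x^2 + 1), pattern 4+1+1; mod 5: f = (x^3 + x^2 + 3x + 1)(x^3 + 3x^2 + 4x + 1), pattern 3+3; mod 7: f = (x^6 + x^5 + x^4 + x^3 + 3x^2 + 4x + 4), pattern 6; mod 11: f = (x^2 + 5)(x^2 + 7x + 9)(x^2 + 9x + 4), pattern 2+2+2; mod 13: f = (x^2 + 11x + 12)(x^4 + 9x^3 + 8x^2 + 5x + 10), pattern 4+2; mod 37: f = (x + 9)(x + 26)(x^2 + 16x + 10)(x^2 + 17x + 9), pattern 2+2+1+1; mod 47: f = (x + 9)(x + 17)(x + 28)(x + 36)(x^2 + 45x + 2), pattern 2+1+1+1+1. No other pattern occurs in this range, so the set of observed cycle types is {4+1+1, 3+3, 6, 2+2+2, 4+2, 2+2+1+1, 2+1+1+1+1}. The candidates containing elements of all these cycle types are S_4 x C_2 (6T11) of order 48, S_6 (6T16) of order 720; the others are excluded. The observed types are precisely the cycle types that occur in S_4 x C_2 (6T11) (apart from the identity). Each of the other remaining candidates has further cycle types, and by the Chebotarev density theorem the matching factorization patterns would occur for a proportion of primes equal to their share of the group: S_6 (6T16) additionally contains elements of type 5+1, 3+2+1, 3+1+1+1 (304 of its 720 elements, about 42% of primes). None of the 17 primes tested shows any such pattern (for each of these groups the chance of that is below 10^-4), which rules them out. Hence G = S_4 x C_2 (6T11), of order 48. The Galois group S_4 x C_2 (6T11) has order 48, so the splitting field has degree 48 over Q.

48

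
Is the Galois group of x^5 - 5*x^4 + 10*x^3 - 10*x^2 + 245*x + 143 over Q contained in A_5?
The polynomial is irreducible of degree 5 over Q. Its discriminant is 271790899200000, which is not a perfect square. A Galois group lies in the alternating group exactly when the discriminant is a square in Q, so the Galois group (F_20) is not contained in A_5.

No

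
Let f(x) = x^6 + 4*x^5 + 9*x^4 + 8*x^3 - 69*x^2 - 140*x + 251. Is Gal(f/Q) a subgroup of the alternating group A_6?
The polynomial is irreducible of degree 6 over Q. Its discriminant is 564385546240000 = 23756800^2, a perfect square. A Galois group lies in the alternating group exactly when the discriminant is a square in Q, so the Galois group ((C_3 x C_3) : C_4) is contained in A_6.

Yes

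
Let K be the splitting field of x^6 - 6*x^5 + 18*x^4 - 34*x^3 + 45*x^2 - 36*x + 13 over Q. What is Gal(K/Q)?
The polynomial f is an irreducible sextic over Q, so G = Gal(f/Q) is one of the 16 transitive subgroups 6T1, ..., 6T16 of S_6. The discriminant of f is -16003008, which is not a perfect square, so G is not contained in A_6. The transitive groups of degree 6 not contained in A_6 are: C_6 (6T1, order 6), S_3 (6T2, order 6), D_6 (6T3, order 12), C_3 x S_3 (6T5, order 18), A_4 x C_2 (6T6, order 24), S_4 (6T8, order 24), S_3 x S_3 (6T9, order 36), S_4 x C_2 (6T11, order 48), (S_3 x S_3) : C_2 (6T13, order 72), PGL(2,5) (6T14, order 120), S_6 (6T16, order 720). By Dedekind's theorem, for a prime p not dividing disc(f) the degrees of the irreducible factors of f mod p form the cycle type of an element of G. Factoring f modulo the 21 such primes p <= 89 (skipping 2, 3, 7, which divide the discriminant), each new pattern first appears at: mod 5: f = (x^6 + 4x^5 + 3x^4 + x^3 + 4x + 3), pattern 6; mod 11: f = (x + 8)(x^5 + 8x^4 + 9x^3 + 4x^2 + 2x + 3), pattern 5+1; mod 13: f = (x)(x + 4)(x^4 + 3x^3 + 6x^2 + 7x + 4), pattern 4+1+1; mod 23: f = (x + 2)(x + 6)(x^2 + 3x + 21)(x^2 + 6x + 10), pattern 2+2+1+1; mod 43: f = (x^3 + 16x^2 + 30x + 18)(x^3 + 21x^2 + 39x + 27), pattern 3+3; mod 61: f = (x^2 + 30x + 2)(x^2 + 41x + 31)(x^2 + 45x + 13), pattern 2+2+2. No other pattern occurs in this range, so the set of observed cycle types is {6, 5+1, 4+1+1, 2+2+1+1, 3+3, 2+2+2}. The candidates containing elements of all these cycle types are PGL(2,5) (6T14) of order 120, S_6 (6T16) of order 720; the others are excluded. The observed types are precisely the cycle types that occur in PGL(2,5) (6T14) (apart from the identity). Each of the other remaining candidates has further cycle types, and by the Chebotarev density theorem the matching factorization patterns would occur for a proportion of primes equal to their share of the group: S_6 (6T16) additionally contains elements of type 4+2, 3+2+1, 3+1+1+1, 2+1+1+1+1 (265 of its 720 elements, about 37% of primes). None of the 21 primes tested shows any such pattern (for each of these groups the chance of that is below 10^-4), which rules them out. Hence G = PGL(2,5) (6T14), of order 120.

PGL(2,5) (order 120)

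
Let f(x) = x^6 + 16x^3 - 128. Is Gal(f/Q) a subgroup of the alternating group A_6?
The polynomial is irreducible of degree 6 over Q. Its discriminant is 5410421842378752, which is not a perfect square. A Galois group lies in the alternating group exactly when the discriminant is a square in Q, so the Galois group (S_3 x S_3) is not contained in A_6.

No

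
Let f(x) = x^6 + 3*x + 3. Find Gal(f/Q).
(S_3 x S_3) : C_2 (also written G72)

The polynomial f is an irreducible sextic over Q, so G = Gal(f/Q) is one of the 16 transitive subgroups 6T1, ..., 6T16 of S_6. The discriminant of f is -9059283, which is not a perfect square, so G is not contained in A_6. The transitive groups of degree 6 not contained in A_6 are: C_6 (6T1, order 6), S_3 (6T2, order 6), D_6 (6T3, order 12), C_3 x S_3 (6T5, order 18), A_4 x C_2 (6T6, order 24), S_4 (6T8, order 24), S_3 x S_3 (6T9, order 36), S_4 x C_2 (6T11, order 48), (S_3 x S_3) : C_2 (6T13, order 72), PGL(2,5) (6T14, order 120), S_6 (6T16, order 720). By Dedekind's theorem, for a prime p not dividing disc(f) the degrees of the irreducible factors of f mod p form the cycle type of an element of G. Factoring f modulo the 28 such primes p <= 127 (skipping 3, 17, 43, which divide the discriminant), each new pattern first appears at: mod 2: f = (x^6 + x + 1), pattern 6; mod 7: f = (x + 6)(x^2 + 3x + 6)(x^3 + 5x^2 + x + 3), pattern 3+2+1; mod 11: f = (x^2 + 2x + 2)(x^4 + 9x^3 + 2x^2 + 7), pattern 4+2; mod 13: f = (x + 5)(x + 10)(x^2 + x + 3)(x^2 + 10x + 6), pattern 2+2+1+1; mod 61: f = (x + 2)(x + 4)(x + 10)(x + 21)(x^2 + 24x + 50), pattern 2+1+1+1+1; mod 97: f = (x + 10)(x + 12)(x + 49)(x^3 + 26x^2 + 60x + 34), pattern 3+1+1+1; mod 113: f = (x^2 + 4x + 10)(x^2 + 45x + 105)(x^2 + 64x + 72), pattern 2+2+2; mod 127: f = (x^3 + 39x^2 + 18x + 106)(x^3 + 88x^2 + 106x + 18), pattern 3+3. No other pattern occurs in this range, so the set of observed cycle types is {6, 3+2+1, 4+2, 2+2+1+1, 2+1+1+1+1, 3+1+1+1, 2+2+2, 3+3}. The candidates containing elements of all these cycle types are (S_3 x S_3) : C_2 (6T13) of order 72, S_6 (6T16) of order 720; the others are excluded. The observed types are precisely the cycle types that occur in (S_3 x S_3) : C_2 (6T13) (apart from the identity). Each of the other remaining candidates has further cycle types, and by the Chebotarev density theorem the matching factorization patterns would occur for a proportion of primes equal to their share of the group: S_6 (6T16) additionally contains elements of type 5+1, 4+1+1 (234 of its 720 elements, about 32% of primes). None of the 28 primes tested shows any such pattern (for each of these groups the chance of that is below 10^-4), which rules them out. Hence G = (S_3 x S_3) : C_2 (6T13), of order 72.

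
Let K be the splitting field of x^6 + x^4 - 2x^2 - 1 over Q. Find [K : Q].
The degree of the splitting field over Q equals the order of the Galois group, so first determine the group. The polynomial f is an irreducible sextic over Q, so G = Gal(f/Q) is one of the 16 transitive subgroups 6T1, ..., 6T16 of S_6. The discriminant of f is 153664 = 392^2, a perfect square, so G is contained in A_6. The transitive groups of degree 6 contained in A_6 are: A_4 (6T4, order 12), S_4 (6T7, order 24), (C_3 x C_3) : C_4 (6T10, order 36), PSL(2,5) (6T12, order 60), A_6 (6T15, order 360). By Dedekind's theorem, for a prime p not dividing disc(f) the degrees of the irreducible factors of f mod p form the cycle type of an element of G. Factoring f modulo the 33 such primes p <= 149 (skipping 2, 7, which divide the discriminant), each new pattern first appears at: mod 3: f = (x^3 + 2x + 1)(x^3 + 2x + 2), pattern 3+3; mod 13: f = (x + 6)(x + 7)(x^2 + 5)(x^2 + 6), pattern 2+2+1+1. No other pattern occurs in this range, so the set of observed cycle types is {3+3, 2+2+1+1}. The candidates containing elements of all these cycle types are A_4 (6T4) of order 12, S_4 (6T7) of order 24, (C_3 x C_3) : C_4 (6T10) of order 36, PSL(2,5) (6T12) of order 60, A_6 (6T15) of order 360; the others are excluded. The observed types are precisely the cycle types that occur in A_4 (6T4) (apart from the identity). Each of the other remaining candidates has further cycle types, and by the Chebotarev density theorem the matching factorization patterns would occur for a proportion of primes equal to their share of the group: S_4 (6T7) additionally contains elements of type 4+2 (6 of its 24 elements, about 25% of primes); (C_3 x C_3) : C_4 (6T10) additionally contains elements of type 4+2, 3+1+1+1 (22 of its 36 elements, about 61% of primes); PSL(2,5) (6T12) additionally contains elements of type 5+1 (24 of its 60 elements, about 40% of primes); A_6 (6T15) additionally contains elements of type 5+1, 4+2, 3+1+1+1 (274 of its 360 elements, about 76% of primes). None of the 33 primes tested shows any such pattern (for each of these groups the chance of that is below 10^-4), which rules them out. Hence G = A_4 (6T4), of order 12. The Galois group A_4 (6T4) has order 12, so the splitting field has degree 12 over Q.

12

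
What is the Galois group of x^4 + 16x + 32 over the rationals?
The polynomial is an irreducible quartic over Q and its discriminant is 6619136, which is not a perfect square, so the Galois group is not contained in A_4. The resolvent cubic y^3 - 128*y - 256 is irreducible over Q. An irreducible resolvent with non-square discriminant gives S_4.

S_4 (order 24)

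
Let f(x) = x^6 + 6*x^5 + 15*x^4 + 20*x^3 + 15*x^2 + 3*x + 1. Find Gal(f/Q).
(S_3 x S_3) : C_2 (order 72)

The polynomial f is an irreducible sextic over Q, so G = Gal(f/Q) is one of the 16 transitive subgroups 6T1, ..., 6T16 of S_6. The discriminant of f is -9059283, which is not a perfect square, so G is not contained in A_6. The transitive groups of degree 6 not contained in A_6 are: C_6 (6T1, order 6), S_3 (6T2, order 6), D_6 (6T3, order 12), C_3 x S_3 (6T5, order 18), A_4 x C_2 (6T6, order 24), S_4 (6T8, order 24), S_3 x S_3 (6T9, order 36), S_4 x C_2 (6T11, order 48), (S_3 x S_3) : C_2 (6T13, order 72), PGL(2,5) (6T14, order 120), S_6 (6T16, order 720). By Dedekind's theorem, for a prime p not dividing disc(f) the degrees of the irreducible factors of f mod p form the cycle type of an element of G. Factoring f modulo the 28 such primes p <= 127 (skipping 3, 17, 43, which divide the discriminant), each new pattern first appears at: mod 2: f = (x^6 + x^4 + x^2 + x + 1), pattern 6; mod 7: f = (x + 2)(x^2 + 6x + 4)(x^3 + 5x^2 + x + 1), pattern 3+2+1; mod 11: f = (x^2 + 1)(x^4 + 6x^3 + 3x^2 + 3x + 1), pattern 4+2; mod 13: f = (x + 4)(x + 9)(x^2 + x + 3)(x^2 + 5x + 10), pattern 2+2+1+1; mod 61: f = (x + 41)(x + 52)(x + 58)(x + 60)(x^2 + 39x + 27), pattern 2+1+1+1+1; mod 97: f = (x + 49)(x + 86)(x + 88)(x^3 + 74x^2 + 11x + 1), pattern 3+1+1+1; mod 113: f = (x^2 + 51x + 9)(x^2 + 70x + 61)(x^2 + 111x + 7), pattern 2+2+2; mod 127: f = (x^3 + 42x^2 + 60x + 1)(x^3 + 91x^2 + 70x + 1), pattern 3+3. No other pattern occurs in this range, so the set of observed cycle types is {6, 3+2+1, 4+2, 2+2+1+1, 2+1+1+1+1, 3+1+1+1, 2+2+2, 3+3}. The candidates containing elements of all these cycle types are (S_3 x S_3) : C_2 (6T13) of order 72, S_6 (6T16) of order 720; the others are excluded. The observed types are precisely the cycle types that occur in (S_3 x S_3) : C_2 (6T13) (apart from the identity). Each of the other remaining candidates has further cycle types, and by the Chebotarev density theorem the matching factorization patterns would occur for a proportion of primes equal to their share of the group: S_6 (6T16) additionally contains elements of type 5+1, 4+1+1 (234 of its 720 elements, about 32% of primes). None of the 28 primes tested shows any such pattern (for each of these groups the chance of that is below 10^-4), which rules them out. Hence G = (S_3 x S_3) : C_2 (6T13), of order 72.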